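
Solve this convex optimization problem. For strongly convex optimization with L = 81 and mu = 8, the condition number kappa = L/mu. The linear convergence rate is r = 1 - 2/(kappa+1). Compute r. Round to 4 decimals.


Step 1: Compute the condition number.
kappa = L/mu = 81/8 = 10.125
Step 2: Compute the convergence rate.
r = 1 - 2/(kappa + 1) = 1 - 2*mu/(L + mu) = (L - mu)/(L + mu) = 73/89 = 0.8202


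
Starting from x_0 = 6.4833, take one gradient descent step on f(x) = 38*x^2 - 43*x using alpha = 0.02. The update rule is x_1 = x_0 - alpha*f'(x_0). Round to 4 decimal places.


We compute the gradient at x_0 and apply the update.
f'(x) = 76*x - 43
f'(6.4833) = 76*6.4833 - 43 = 449.7308
x_1 = 6.4833 - 0.02*449.7308 = -2.5113


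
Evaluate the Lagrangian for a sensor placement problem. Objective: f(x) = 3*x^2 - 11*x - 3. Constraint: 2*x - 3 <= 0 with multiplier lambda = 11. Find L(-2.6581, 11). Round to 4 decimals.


Step 1: Evaluate f(x).
f(-2.6581) = 3*(-2.6581)^2 - 11*(-2.6581) - 3 = 47.4356
Step 2: Evaluate g(x).
g(-2.6581) = 2*-2.6581 - 3 = -8.3162
Step 3: Compute Lagrangian.
L = 47.4356 + 11*-8.3162 = -44.0426


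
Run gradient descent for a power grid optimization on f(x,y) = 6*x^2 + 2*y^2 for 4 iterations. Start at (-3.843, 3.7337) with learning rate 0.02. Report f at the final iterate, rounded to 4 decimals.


Gradient descent on f(x,y) = 6*x^2 + 2*y^2.
Starting point: (-3.843, 3.7337), alpha = 0.02
Step 1: grad_x = 2*6*-3.843 = -46.116, grad_y = 2*2*3.7337 = 14.9348
  x_1 = -3.843 - 0.02*-46.116 = -2.9207
  y_1 = 3.7337 - 0.02*14.9348 = 3.435
Step 2: grad_x = 2*6*-2.9207 = -35.0482, grad_y = 2*2*3.435 = 13.74
  x_2 = -2.9207 - 0.02*-35.0482 = -2.2197
  y_2 = 3.435 - 0.02*13.74 = 3.1602
Step 3: grad_x = 2*6*-2.2197 = -26.6366, grad_y = 2*2*3.1602 = 12.6408
  x_3 = -2.2197 - 0.02*-26.6366 = -1.687
  y_3 = 3.1602 - 0.02*12.6408 = 2.9074
Step 4: grad_x = 2*6*-1.687 = -20.2438, grad_y = 2*2*2.9074 = 11.6295
  x_4 = -1.687 - 0.02*-20.2438 = -1.2821
  y_4 = 2.9074 - 0.02*11.6295 = 2.6748
f(-1.2821, 2.6748) = 6*(-1.2821)^2 + 2*2.6748^2 = 24.1719


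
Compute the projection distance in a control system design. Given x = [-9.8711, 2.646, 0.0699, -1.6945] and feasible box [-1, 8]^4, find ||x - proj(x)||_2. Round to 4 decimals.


Project each component onto [-1, 8].
clip(-9.8711) = -1.0, clip(2.646) = 2.646, clip(0.0699) = 0.0699, clip(-1.6945) = -1.0
Projection = [-1.0, 2.646, 0.0699, -1.0]
Squared diffs: [78.6964, 0.0, 0.0, 0.4823]
Distance = sqrt(79.1787) = 8.8982


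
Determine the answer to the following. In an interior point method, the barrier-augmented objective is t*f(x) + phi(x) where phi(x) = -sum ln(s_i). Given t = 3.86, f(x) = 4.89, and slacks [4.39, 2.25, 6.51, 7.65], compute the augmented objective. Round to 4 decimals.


Step 1: Compute log-barrier.
ln values: [1.4793, 0.8109, 1.8733, 2.0347]
phi = -(1.4793 + 0.8109 + 1.8733 + 2.0347) = -6.1983
Step 2: Compute augmented objective.
t*f(x) = 3.86*4.89 = 18.8754
Total = 18.8754 - 6.1983 = 12.6771


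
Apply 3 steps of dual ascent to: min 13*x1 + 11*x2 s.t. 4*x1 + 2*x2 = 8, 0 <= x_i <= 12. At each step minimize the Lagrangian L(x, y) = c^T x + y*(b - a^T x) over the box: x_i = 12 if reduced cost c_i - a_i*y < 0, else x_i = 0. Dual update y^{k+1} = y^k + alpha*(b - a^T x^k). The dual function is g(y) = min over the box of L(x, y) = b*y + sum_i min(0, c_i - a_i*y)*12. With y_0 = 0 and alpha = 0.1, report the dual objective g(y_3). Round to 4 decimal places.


Dual ascent for LP: min 13*x1 + 11*x2, 4*x1 + 2*x2 = 8, 0 <= x_i <= 12
Step 1: y^k = 0.0, reduced costs: (13.0, 11.0)
  x^k = (0.0, 0.0), subgradient = b - a^T x = 8.0
  y^{k+1} = 0.0 + 0.1*8.0 = 0.8
Step 2: y^k = 0.8, reduced costs: (9.8, 9.4)
  x^k = (0.0, 0.0), subgradient = b - a^T x = 8.0
  y^{k+1} = 0.8 + 0.1*8.0 = 1.6
Step 3: y^k = 1.6, reduced costs: (6.6, 7.8)
  x^k = (0.0, 0.0), subgradient = b - a^T x = 8.0
  y^{k+1} = 1.6 + 0.1*8.0 = 2.4
Dual objective at y_3 = 2.4: reduced costs (3.4, 6.2), box minimizer x = (0.0, 0.0)
g(y_3) = b*y + (c1 - a1*y)*x1 + (c2 - a2*y)*x2 = 8*2.4 + 3.4*0.0 + 6.2*0.0 = 19.2 + 0.0 + 0.0 = 19.2


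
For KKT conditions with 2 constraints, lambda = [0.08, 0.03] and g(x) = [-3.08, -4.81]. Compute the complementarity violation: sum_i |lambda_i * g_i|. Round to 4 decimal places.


KKT complementary slackness check:
lambda_1 * g_1 = 0.08 * -3.08 = -0.2464
lambda_2 * g_2 = 0.03 * -4.81 = -0.1443
Total violation = 0.2464 + 0.1443 = 0.3907


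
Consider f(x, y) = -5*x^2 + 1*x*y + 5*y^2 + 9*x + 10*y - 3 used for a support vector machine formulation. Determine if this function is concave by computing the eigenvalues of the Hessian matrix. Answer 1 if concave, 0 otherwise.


The Hessian of f(x,y) = -5*x^2 + 1*x*y + 5*y^2 + 9*x + 10*y - 3 is:
H = [[-10, 1], [1, 10]]
Trace = -10 + 10 = 0
Determinant = -10*10 - (1)^2 = -101
Discriminant = (0)^2 - 4*-101 = 404.0
Eigenvalues: lambda_1 = -10.0499, lambda_2 = 10.0499
The function is not concave.

0


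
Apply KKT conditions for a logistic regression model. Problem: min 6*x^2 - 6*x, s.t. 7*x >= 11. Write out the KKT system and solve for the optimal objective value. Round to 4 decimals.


Step 1: Try lambda = 0 (constraint inactive).
x_unc = 6/(2*6) = 0.5
Check: 7*0.5 = 3.5 < 11 -- violated!
Step 2: Constraint must be active: 7*x = 11
x* = 11/7 = 1.5714 (rounded; the exact value 11/7 is used below)
lambda = (2*6*(11/7) - 6)/7 = 1.8367
Step 3: Compute optimal value.
f(x*) = 6*(11/7)^2 - 6*(11/7) = 5.3878


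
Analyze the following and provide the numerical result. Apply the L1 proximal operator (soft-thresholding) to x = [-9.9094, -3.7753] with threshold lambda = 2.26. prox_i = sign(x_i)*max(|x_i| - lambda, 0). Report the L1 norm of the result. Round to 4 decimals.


Soft-thresholding with lambda = 2.26:
prox(-9.9094) = sign(-9.9094)*max(|-9.9094| - 2.26, 0) = -7.6494
prox(-3.7753) = sign(-3.7753)*max(|-3.7753| - 2.26, 0) = -1.5153
prox(x) = [-7.6494, -1.5153]
||prox(x)||_1 = 7.6494 + 1.5153 = 9.1647


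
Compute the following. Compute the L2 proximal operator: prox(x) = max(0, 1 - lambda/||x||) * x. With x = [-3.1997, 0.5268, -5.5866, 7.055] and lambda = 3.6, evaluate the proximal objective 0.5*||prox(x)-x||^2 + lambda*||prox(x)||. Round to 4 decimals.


Step 1: Compute ||x||.
||x|| = 9.5655
Step 2: Compute scaling factor.
scale = max(0, 1 - 3.6/9.5655) = 0.6236
Step 3: prox(x) = [-1.9955, 0.3285, -3.4841, 4.3998]
||prox(x)|| = 5.9655
Step 4: Proximal objective.
0.5*||prox-x||^2 = 6.48
lambda*||prox|| = 21.4758
Total = 27.9558


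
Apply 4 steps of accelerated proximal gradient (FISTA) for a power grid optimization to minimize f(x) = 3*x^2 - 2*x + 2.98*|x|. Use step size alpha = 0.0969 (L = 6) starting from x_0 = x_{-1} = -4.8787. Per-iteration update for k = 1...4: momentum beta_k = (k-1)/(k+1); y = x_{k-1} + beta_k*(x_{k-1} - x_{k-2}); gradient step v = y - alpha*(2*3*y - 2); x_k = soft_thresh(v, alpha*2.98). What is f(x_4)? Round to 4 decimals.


FISTA on f(x) = 3*x^2 - 2*x + 2.98*|x|
L = 6, alpha = 0.0969
Iteration 1: beta = 0.0, y = -4.8787 + 0.0*(-4.8787 + 4.8787) = -4.8787
  grad(y) = -31.2722, v = y - alpha*grad = -1.8484
  prox(v) = soft_thresh(-1.8484, 0.2888) = -1.5597
Iteration 2: beta = 0.3333, y = -1.5597 + 0.3333*(-1.5597 + 4.8787) = -0.4533
  grad(y) = -4.7199, v = y - alpha*grad = 0.004
  prox(v) = soft_thresh(0.004, 0.2888) = 0.0
Iteration 3: beta = 0.5, y = 0.0 + 0.5*(0.0 + 1.5597) = 0.7798
  grad(y) = 2.679, v = y - alpha*grad = 0.5202
  prox(v) = soft_thresh(0.5202, 0.2888) = 0.2315
Iteration 4: beta = 0.6, y = 0.2315 + 0.6*(0.2315 - 0.0) = 0.3704
  grad(y) = 0.2222, v = y - alpha*grad = 0.3488
  prox(v) = soft_thresh(0.3488, 0.2888) = 0.0601
f(x_4) = 3*0.0601^2 - 2*0.0601 + 2.98*|0.0601| = 0.0697


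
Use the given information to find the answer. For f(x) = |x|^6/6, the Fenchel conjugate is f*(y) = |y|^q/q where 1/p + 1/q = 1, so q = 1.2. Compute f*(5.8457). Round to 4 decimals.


The conjugate exponent q satisfies 1/p + 1/q = 1.
p = 6, so q = 6/(6 - 1) = 1.2
|y|^q = 5.8457^1.2 = 8.3215
f*(5.8457) = 8.3215 / 1.2 = 6.9346


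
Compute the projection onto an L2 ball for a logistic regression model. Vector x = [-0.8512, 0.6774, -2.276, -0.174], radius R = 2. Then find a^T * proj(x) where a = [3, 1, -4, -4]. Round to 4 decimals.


Step 1: Compute ||x|| (intermediates to 6 decimals).
||x|| = sqrt((-0.8512)^2 + 0.6774^2 + (-2.276)^2 + (-0.174)^2) = 2.528609
Step 2: Project.
Since ||x|| > R, scale = R/||x|| = 2/2.528609 = 0.790949, proj(x) = scale * x
proj(x) = [-0.673256, 0.535789, -1.8002, -0.137625]
Step 3: Dot product.
a^T * proj(x) = 3*(-0.673256) + 1*0.535789 - 4*(-1.8002) - 4*(-0.137625) = 6.2673


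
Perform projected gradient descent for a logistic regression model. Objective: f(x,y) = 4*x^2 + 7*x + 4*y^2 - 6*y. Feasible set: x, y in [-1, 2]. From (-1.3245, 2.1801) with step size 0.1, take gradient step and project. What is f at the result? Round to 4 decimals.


Step 1: Compute gradient at (-1.3245, 2.1801).
grad_x = 2*4*-1.3245 + 7 = -3.596
grad_y = 2*4*2.1801 - 6 = 11.4408
Step 2: Gradient step.
x_raw = -1.3245 - 0.1*-3.596 = -0.9649
y_raw = 2.1801 - 0.1*11.4408 = 1.036
Step 3: Project onto [-1, 2].
x_proj = clip(-0.9649) = -0.9649
y_proj = clip(1.036) = 1.036
Step 4: Evaluate f.
f(-0.9649, 1.036) = -4.9529


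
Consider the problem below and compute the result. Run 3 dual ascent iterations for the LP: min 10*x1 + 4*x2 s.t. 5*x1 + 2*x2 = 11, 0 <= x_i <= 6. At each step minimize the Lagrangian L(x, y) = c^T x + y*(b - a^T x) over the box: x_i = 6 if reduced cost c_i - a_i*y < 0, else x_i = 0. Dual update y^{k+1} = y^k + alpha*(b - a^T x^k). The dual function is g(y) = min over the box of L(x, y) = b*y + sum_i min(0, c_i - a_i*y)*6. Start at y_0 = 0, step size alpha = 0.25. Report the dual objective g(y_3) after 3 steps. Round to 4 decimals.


Dual ascent for LP: min 10*x1 + 4*x2, 5*x1 + 2*x2 = 11, 0 <= x_i <= 6
Step 1: y^k = 0.0, reduced costs: (10.0, 4.0)
  x^k = (0.0, 0.0), subgradient = b - a^T x = 11.0
  y^{k+1} = 0.0 + 0.25*11.0 = 2.75
Step 2: y^k = 2.75, reduced costs: (-3.75, -1.5)
  x^k = (6.0, 6.0), subgradient = b - a^T x = -31.0
  y^{k+1} = 2.75 + 0.25*-31.0 = -5.0
Step 3: y^k = -5.0, reduced costs: (35.0, 14.0)
  x^k = (0.0, 0.0), subgradient = b - a^T x = 11.0
  y^{k+1} = -5.0 + 0.25*11.0 = -2.25
Dual objective at y_3 = -2.25: reduced costs (21.25, 8.5), box minimizer x = (0.0, 0.0)
g(y_3) = b*y + (c1 - a1*y)*x1 + (c2 - a2*y)*x2 = 11*(-2.25) + 21.25*0.0 + 8.5*0.0 = -24.75 + 0.0 + 0.0 = -24.75


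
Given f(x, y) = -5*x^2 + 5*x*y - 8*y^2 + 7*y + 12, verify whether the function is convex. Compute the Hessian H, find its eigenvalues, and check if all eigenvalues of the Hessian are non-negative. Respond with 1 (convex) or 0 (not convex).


The Hessian of f(x,y) = -5*x^2 + 5*x*y - 8*y^2 + 7*y + 12 is:
H = [[-10, 5], [5, -16]]
Trace = -10 - 16 = -26
Determinant = -10*-16 - (5)^2 = 135
Discriminant = (-26)^2 - 4*135 = 136.0
Eigenvalues: lambda_1 = -18.831, lambda_2 = -7.169
The function is not convex.

0


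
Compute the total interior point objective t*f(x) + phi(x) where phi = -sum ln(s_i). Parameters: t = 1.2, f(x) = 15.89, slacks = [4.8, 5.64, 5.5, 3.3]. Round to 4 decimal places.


Step 1: Compute log-barrier.
ln values: [1.5686, 1.7299, 1.7047, 1.1939]
phi = -(1.5686 + 1.7299 + 1.7047 + 1.1939) = -6.1972
Step 2: Compute augmented objective.
t*f(x) = 1.2*15.89 = 19.068
Total = 19.068 - 6.1972 = 12.8708


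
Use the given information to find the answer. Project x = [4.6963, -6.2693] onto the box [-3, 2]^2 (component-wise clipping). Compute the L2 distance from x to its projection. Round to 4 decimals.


Project each component onto [-3, 2].
clip(4.6963) = 2.0, clip(-6.2693) = -3.0
Projection = [2.0, -3.0]
Squared diffs: [7.27, 10.6883]
Distance = sqrt(17.9583) = 4.2377


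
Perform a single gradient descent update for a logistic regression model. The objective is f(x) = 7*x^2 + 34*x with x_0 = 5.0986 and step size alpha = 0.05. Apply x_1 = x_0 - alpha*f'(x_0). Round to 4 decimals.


We compute the gradient at x_0 and apply the update.
f'(x) = 14*x + 34
f'(5.0986) = 14*5.0986 + 34 = 105.3804
x_1 = 5.0986 - 0.05*105.3804 = -0.1704


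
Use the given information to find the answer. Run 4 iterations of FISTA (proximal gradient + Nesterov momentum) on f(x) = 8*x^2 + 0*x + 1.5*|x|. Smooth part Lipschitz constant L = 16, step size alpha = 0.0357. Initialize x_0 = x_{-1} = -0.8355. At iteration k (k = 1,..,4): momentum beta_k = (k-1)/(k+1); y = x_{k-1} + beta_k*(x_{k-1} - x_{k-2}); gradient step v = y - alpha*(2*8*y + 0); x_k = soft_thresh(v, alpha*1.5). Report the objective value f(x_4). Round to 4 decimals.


FISTA on f(x) = 8*x^2 + 0*x + 1.5*|x|
L = 16, alpha = 0.0357
Iteration 1: beta = 0.0, y = -0.8355 + 0.0*(-0.8355 + 0.8355) = -0.8355
  grad(y) = -13.368, v = y - alpha*grad = -0.3583
  prox(v) = soft_thresh(-0.3583, 0.0536) = -0.3047
Iteration 2: beta = 0.3333, y = -0.3047 + 0.3333*(-0.3047 + 0.8355) = -0.1278
  grad(y) = -2.0445, v = y - alpha*grad = -0.0548
  prox(v) = soft_thresh(-0.0548, 0.0536) = -0.0012
Iteration 3: beta = 0.5, y = -0.0012 + 0.5*(-0.0012 + 0.3047) = 0.1505
  grad(y) = 2.4079, v = y - alpha*grad = 0.0645
  prox(v) = soft_thresh(0.0645, 0.0536) = 0.011
Iteration 4: beta = 0.6, y = 0.011 + 0.6*(0.011 + 0.0012) = 0.0183
  grad(y) = 0.293, v = y - alpha*grad = 0.0079
  prox(v) = soft_thresh(0.0079, 0.0536) = 0.0
f(x_4) = 8*0.0^2 + 0*0.0 + 1.5*|0.0| = 0.0


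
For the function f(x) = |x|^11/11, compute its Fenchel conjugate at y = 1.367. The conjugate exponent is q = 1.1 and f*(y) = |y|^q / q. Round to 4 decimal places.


The conjugate exponent q satisfies 1/p + 1/q = 1.
p = 11, so q = 11/(11 - 1) = 1.1
|y|^q = 1.367^1.1 = 1.4104
f*(1.367) = 1.4104 / 1.1 = 1.2822


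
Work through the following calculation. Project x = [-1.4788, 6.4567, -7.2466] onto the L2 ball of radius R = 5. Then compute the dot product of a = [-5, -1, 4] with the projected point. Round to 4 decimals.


Step 1: Compute ||x|| (intermediates to 6 decimals).
||x|| = sqrt((-1.4788)^2 + 6.4567^2 + (-7.2466)^2) = 9.817792
Step 2: Project.
Since ||x|| > R, scale = R/||x|| = 5/9.817792 = 0.509279, proj(x) = scale * x
proj(x) = [-0.753122, 3.288262, -3.690541]
Step 3: Dot product.
a^T * proj(x) = -5*(-0.753122) - 1*3.288262 + 4*(-3.690541) = -14.2848


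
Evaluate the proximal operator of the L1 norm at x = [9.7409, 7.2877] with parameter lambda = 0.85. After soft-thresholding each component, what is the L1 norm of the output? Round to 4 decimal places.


Soft-thresholding with lambda = 0.85:
prox(9.7409) = sign(9.7409)*max(|9.7409| - 0.85, 0) = 8.8909
prox(7.2877) = sign(7.2877)*max(|7.2877| - 0.85, 0) = 6.4377
prox(x) = [8.8909, 6.4377]
||prox(x)||_1 = 8.8909 + 6.4377 = 15.3286


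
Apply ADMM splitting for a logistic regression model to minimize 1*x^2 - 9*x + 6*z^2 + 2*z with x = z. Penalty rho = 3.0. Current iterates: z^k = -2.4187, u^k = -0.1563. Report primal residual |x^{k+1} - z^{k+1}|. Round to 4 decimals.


ADMM iteration with rho = 3.0, z^k = -2.4187, u^k = -0.1563
Step 1: x-update.
Minimize 1*x^2 - 9*x + (3.0/2)*(x + 2.4187 - 0.1563)^2
FOC: (2*1 + 3.0)*x = 9 + 3.0*(-2.4187 + 0.1563)
x^{k+1} = 0.4426
Step 2: z-update.
Minimize 6*z^2 + 2*z + (3.0/2)*(0.4426 - z - 0.1563)^2
FOC: (2*6 + 3.0)*z = -2 + 3.0*(0.4426 - 0.1563)
z^{k+1} = -0.0761
Step 3: u-update.
u^{k+1} = -0.1563 + 0.4426 + 0.0761 = 0.3623
Step 4: Primal residual = |0.4426 + 0.0761| = 0.5186


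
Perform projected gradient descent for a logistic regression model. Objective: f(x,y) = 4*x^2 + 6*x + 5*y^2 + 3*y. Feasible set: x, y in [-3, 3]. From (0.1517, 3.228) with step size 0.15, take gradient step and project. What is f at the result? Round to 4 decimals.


Step 1: Compute gradient at (0.1517, 3.228).
grad_x = 2*4*0.1517 + 6 = 7.2136
grad_y = 2*5*3.228 + 3 = 35.28
Step 2: Gradient step.
x_raw = 0.1517 - 0.15*7.2136 = -0.9303
y_raw = 3.228 - 0.15*35.28 = -2.064
Step 3: Project onto [-3, 3].
x_proj = clip(-0.9303) = -0.9303
y_proj = clip(-2.064) = -2.064
Step 4: Evaluate f.
f(-0.9303, -2.064) = 12.9886


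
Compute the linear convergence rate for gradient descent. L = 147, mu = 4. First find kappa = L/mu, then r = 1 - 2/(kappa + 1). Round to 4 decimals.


Step 1: Compute the condition number.
kappa = L/mu = 147/4 = 36.75
Step 2: Compute the convergence rate.
r = 1 - 2/(kappa + 1) = 1 - 2*mu/(L + mu) = (L - mu)/(L + mu) = 143/151 = 0.947


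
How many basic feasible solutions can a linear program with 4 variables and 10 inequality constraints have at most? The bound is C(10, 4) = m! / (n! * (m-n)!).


Each vertex corresponds to some choice of n active constraints out of m, so the number of vertices is at most C(m, n) = m! / (n!(m-n)!).
m = 10, n = 4
Numerator: 10 * 9 * 8 * 7
Denominator: 4! = 24
C(10, 4) = 210


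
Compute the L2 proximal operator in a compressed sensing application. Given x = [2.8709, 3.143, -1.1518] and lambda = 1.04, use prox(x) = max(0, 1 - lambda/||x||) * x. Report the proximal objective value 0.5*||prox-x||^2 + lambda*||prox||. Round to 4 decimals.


Step 1: Compute ||x||.
||x|| = 4.4099
Step 2: Compute scaling factor.
scale = max(0, 1 - 1.04/4.4099) = 0.7642
Step 3: prox(x) = [2.1938, 2.4018, -0.8802]
||prox(x)|| = 3.3699
Step 4: Proximal objective.
0.5*||prox-x||^2 = 0.5408
lambda*||prox|| = 3.5047
Total = 4.0455


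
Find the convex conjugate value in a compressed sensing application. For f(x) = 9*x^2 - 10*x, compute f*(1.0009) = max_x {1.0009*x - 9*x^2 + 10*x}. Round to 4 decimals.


f*(y) = sup_x {y*x - a*x^2 - b*x} = sup_x {(y-b)*x - a*x^2}
FOC: (y - b) - 2a*x = 0 => x* = (y - b)/(2a)
x* = (1.0009 + 10)/(2*9) = 0.6112
f*(1.0009) = (y-b)^2/(4a) = (1.0009 + 10)^2/(4*9)
= 121.0198/36 = 3.3617


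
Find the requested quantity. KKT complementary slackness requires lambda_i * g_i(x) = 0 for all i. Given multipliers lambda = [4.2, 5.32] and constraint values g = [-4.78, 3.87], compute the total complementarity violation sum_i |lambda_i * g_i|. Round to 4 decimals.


KKT complementary slackness check:
lambda_1 * g_1 = 4.2 * -4.78 = -20.076
lambda_2 * g_2 = 5.32 * 3.87 = 20.5884
Total violation = 20.076 + 20.5884 = 40.6644


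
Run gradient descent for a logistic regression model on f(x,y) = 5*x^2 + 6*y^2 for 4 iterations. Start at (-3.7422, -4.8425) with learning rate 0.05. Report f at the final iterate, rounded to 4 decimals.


Gradient descent on f(x,y) = 5*x^2 + 6*y^2.
Starting point: (-3.7422, -4.8425), alpha = 0.05
Step 1: grad_x = 2*5*-3.7422 = -37.422, grad_y = 2*6*-4.8425 = -58.11
  x_1 = -3.7422 - 0.05*-37.422 = -1.8711
  y_1 = -4.8425 - 0.05*-58.11 = -1.937
Step 2: grad_x = 2*5*-1.8711 = -18.711, grad_y = 2*6*-1.937 = -23.244
  x_2 = -1.8711 - 0.05*-18.711 = -0.9356
  y_2 = -1.937 - 0.05*-23.244 = -0.7748
Step 3: grad_x = 2*5*-0.9356 = -9.3555, grad_y = 2*6*-0.7748 = -9.2976
  x_3 = -0.9356 - 0.05*-9.3555 = -0.4678
  y_3 = -0.7748 - 0.05*-9.2976 = -0.3099
Step 4: grad_x = 2*5*-0.4678 = -4.6778, grad_y = 2*6*-0.3099 = -3.719
  x_4 = -0.4678 - 0.05*-4.6778 = -0.2339
  y_4 = -0.3099 - 0.05*-3.719 = -0.124
f(-0.2339, -0.124) = 5*(-0.2339)^2 + 6*(-0.124)^2 = 0.3657


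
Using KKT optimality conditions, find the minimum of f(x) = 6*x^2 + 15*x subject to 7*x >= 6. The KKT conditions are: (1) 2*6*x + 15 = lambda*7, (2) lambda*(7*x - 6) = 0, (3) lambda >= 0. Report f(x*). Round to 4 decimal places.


Step 1: Try lambda = 0 (constraint inactive).
x_unc = -15/(2*6) = -1.25
Check: 7*-1.25 = -8.75 < 6 -- violated!
Step 2: Constraint must be active: 7*x = 6
x* = 6/7 = 0.8571 (rounded; the exact value 6/7 is used below)
lambda = (2*6*(6/7) + 15)/7 = 3.6122
Step 3: Compute optimal value.
f(x*) = 6*(6/7)^2 + 15*(6/7) = 17.2653


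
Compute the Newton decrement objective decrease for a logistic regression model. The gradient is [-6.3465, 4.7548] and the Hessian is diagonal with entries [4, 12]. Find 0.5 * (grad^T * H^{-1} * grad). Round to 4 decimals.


Step 1: H is diagonal, so H^(-1) * g = [-1.5866, 0.3962].
Step 2: g^T H^(-1) g = sum_i g_i^2 / H_ii
  = (-6.3465)^2/4 + (4.7548)^2/12
  = 10.0695 + 1.884 = 11.9535
Step 3: Objective decrease = 0.5 * g^T H^(-1) g = 5.9768


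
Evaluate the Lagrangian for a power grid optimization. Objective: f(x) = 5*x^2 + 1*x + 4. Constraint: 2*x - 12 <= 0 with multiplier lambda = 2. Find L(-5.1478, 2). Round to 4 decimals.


Step 1: Evaluate f(x).
f(-5.1478) = 5*(-5.1478)^2 + 1*(-5.1478) + 4 = 131.3514
Step 2: Evaluate g(x).
g(-5.1478) = 2*-5.1478 - 12 = -22.2956
Step 3: Compute Lagrangian.
L = 131.3514 + 2*-22.2956 = 86.7602


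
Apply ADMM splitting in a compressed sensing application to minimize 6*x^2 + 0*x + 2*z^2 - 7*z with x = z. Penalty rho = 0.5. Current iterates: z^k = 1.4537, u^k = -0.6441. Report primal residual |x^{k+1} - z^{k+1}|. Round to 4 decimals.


ADMM iteration with rho = 0.5, z^k = 1.4537, u^k = -0.6441
Step 1: x-update.
Minimize 6*x^2 + 0*x + (0.5/2)*(x - 1.4537 - 0.6441)^2
FOC: (2*6 + 0.5)*x = 0 + 0.5*(1.4537 + 0.6441)
x^{k+1} = 0.0839
Step 2: z-update.
Minimize 2*z^2 - 7*z + (0.5/2)*(0.0839 - z - 0.6441)^2
FOC: (2*2 + 0.5)*z = 7 + 0.5*(0.0839 - 0.6441)
z^{k+1} = 1.4933
Step 3: u-update.
u^{k+1} = -0.6441 + 0.0839 - 1.4933 = -2.0535
Step 4: Primal residual = |0.0839 - 1.4933| = 1.4094


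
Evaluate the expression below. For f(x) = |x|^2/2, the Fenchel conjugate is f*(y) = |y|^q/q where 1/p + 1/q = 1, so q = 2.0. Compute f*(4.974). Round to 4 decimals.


The conjugate exponent q satisfies 1/p + 1/q = 1.
p = 2, so q = 2/(2 - 1) = 2.0
|y|^q = 4.974^2.0 = 24.7407
f*(4.974) = 24.7407 / 2.0 = 12.3703


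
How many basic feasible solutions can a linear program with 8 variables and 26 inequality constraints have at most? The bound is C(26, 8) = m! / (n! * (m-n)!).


Each vertex corresponds to some choice of n active constraints out of m, so the number of vertices is at most C(m, n) = m! / (n!(m-n)!).
m = 26, n = 8
Numerator: 26 * 25 * 24 * 23 * 22 * 21 * 20 * 19
Denominator: 8! = 40320
C(26, 8) = 1562275


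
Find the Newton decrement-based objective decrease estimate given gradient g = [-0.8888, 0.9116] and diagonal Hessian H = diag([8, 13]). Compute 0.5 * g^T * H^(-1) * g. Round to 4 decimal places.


Step 1: H is diagonal, so H^(-1) * g = [-0.1111, 0.0701].
Step 2: g^T H^(-1) g = sum_i g_i^2 / H_ii
  = (-0.8888)^2/8 + (0.9116)^2/13
  = 0.0987 + 0.0639 = 0.1627
Step 3: Objective decrease = 0.5 * g^T H^(-1) g = 0.0813


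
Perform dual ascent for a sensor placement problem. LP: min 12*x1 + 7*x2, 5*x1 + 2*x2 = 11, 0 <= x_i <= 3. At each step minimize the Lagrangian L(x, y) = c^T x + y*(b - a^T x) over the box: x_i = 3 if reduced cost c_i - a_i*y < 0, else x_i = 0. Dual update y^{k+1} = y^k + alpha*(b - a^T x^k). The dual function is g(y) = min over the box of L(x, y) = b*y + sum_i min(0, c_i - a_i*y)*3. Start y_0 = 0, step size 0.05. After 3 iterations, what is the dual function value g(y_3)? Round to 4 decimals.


Dual ascent for LP: min 12*x1 + 7*x2, 5*x1 + 2*x2 = 11, 0 <= x_i <= 3
Step 1: y^k = 0.0, reduced costs: (12.0, 7.0)
  x^k = (0.0, 0.0), subgradient = b - a^T x = 11.0
  y^{k+1} = 0.0 + 0.05*11.0 = 0.55
Step 2: y^k = 0.55, reduced costs: (9.25, 5.9)
  x^k = (0.0, 0.0), subgradient = b - a^T x = 11.0
  y^{k+1} = 0.55 + 0.05*11.0 = 1.1
Step 3: y^k = 1.1, reduced costs: (6.5, 4.8)
  x^k = (0.0, 0.0), subgradient = b - a^T x = 11.0
  y^{k+1} = 1.1 + 0.05*11.0 = 1.65
Dual objective at y_3 = 1.65: reduced costs (3.75, 3.7), box minimizer x = (0.0, 0.0)
g(y_3) = b*y + (c1 - a1*y)*x1 + (c2 - a2*y)*x2 = 11*1.65 + 3.75*0.0 + 3.7*0.0 = 18.15 + 0.0 + 0.0 = 18.15


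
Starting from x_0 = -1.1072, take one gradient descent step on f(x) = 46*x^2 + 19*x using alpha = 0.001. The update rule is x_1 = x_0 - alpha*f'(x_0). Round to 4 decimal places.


We compute the gradient at x_0 and apply the update.
f'(x) = 92*x + 19
f'(-1.1072) = 92*-1.1072 + 19 = -82.8624
x_1 = -1.1072 - 0.001*-82.8624 = -1.0243


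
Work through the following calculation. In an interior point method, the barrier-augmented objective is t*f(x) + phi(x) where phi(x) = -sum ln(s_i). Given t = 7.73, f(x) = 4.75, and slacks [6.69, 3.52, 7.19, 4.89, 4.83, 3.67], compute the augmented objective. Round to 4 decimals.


Step 1: Compute log-barrier.
ln values: [1.9006, 1.2585, 1.9727, 1.5872, 1.5748, 1.3002]
phi = -(1.9006 + 1.2585 + 1.9727 + 1.5872 + 1.5748 + 1.3002) = -9.594
Step 2: Compute augmented objective.
t*f(x) = 7.73*4.75 = 36.7175
Total = 36.7175 - 9.594 = 27.1235


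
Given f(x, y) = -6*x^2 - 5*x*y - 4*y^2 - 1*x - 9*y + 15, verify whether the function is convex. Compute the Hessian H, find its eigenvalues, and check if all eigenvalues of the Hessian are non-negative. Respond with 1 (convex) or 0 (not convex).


The Hessian of f(x,y) = -6*x^2 - 5*x*y - 4*y^2 - 1*x - 9*y + 15 is:
H = [[-12, -5], [-5, -8]]
Trace = -12 - 8 = -20
Determinant = -12*-8 - (-5)^2 = 71
Discriminant = (-20)^2 - 4*71 = 116.0
Eigenvalues: lambda_1 = -15.3852, lambda_2 = -4.6148
The function is not convex.

0


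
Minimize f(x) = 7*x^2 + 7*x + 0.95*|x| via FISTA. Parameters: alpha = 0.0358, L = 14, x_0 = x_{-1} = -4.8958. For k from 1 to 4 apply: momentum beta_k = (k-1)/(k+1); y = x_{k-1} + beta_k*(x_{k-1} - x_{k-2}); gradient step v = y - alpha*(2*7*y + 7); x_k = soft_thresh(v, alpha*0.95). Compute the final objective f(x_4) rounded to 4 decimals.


FISTA on f(x) = 7*x^2 + 7*x + 0.95*|x|
L = 14, alpha = 0.0358
Iteration 1: beta = 0.0, y = -4.8958 + 0.0*(-4.8958 + 4.8958) = -4.8958
  grad(y) = -61.5412, v = y - alpha*grad = -2.6926
  prox(v) = soft_thresh(-2.6926, 0.034) = -2.6586
Iteration 2: beta = 0.3333, y = -2.6586 + 0.3333*(-2.6586 + 4.8958) = -1.9129
  grad(y) = -19.7804, v = y - alpha*grad = -1.2047
  prox(v) = soft_thresh(-1.2047, 0.034) = -1.1707
Iteration 3: beta = 0.5, y = -1.1707 + 0.5*(-1.1707 + 2.6586) = -0.4268
  grad(y) = 1.0248, v = y - alpha*grad = -0.4635
  prox(v) = soft_thresh(-0.4635, 0.034) = -0.4295
Iteration 4: beta = 0.6, y = -0.4295 + 0.6*(-0.4295 + 1.1707) = 0.0153
  grad(y) = 7.2139, v = y - alpha*grad = -0.243
  prox(v) = soft_thresh(-0.243, 0.034) = -0.209
f(x_4) = 7*(-0.209)^2 + 7*(-0.209) + 0.95*|-0.209| = -0.9586


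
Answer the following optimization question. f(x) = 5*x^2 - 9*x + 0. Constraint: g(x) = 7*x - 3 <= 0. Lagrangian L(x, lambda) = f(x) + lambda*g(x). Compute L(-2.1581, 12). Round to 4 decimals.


Step 1: Evaluate f(x).
f(-2.1581) = 5*(-2.1581)^2 - 9*(-2.1581) + 0 = 42.7099
Step 2: Evaluate g(x).
g(-2.1581) = 7*-2.1581 - 3 = -18.1067
Step 3: Compute Lagrangian.
L = 42.7099 + 12*-18.1067 = -174.5705


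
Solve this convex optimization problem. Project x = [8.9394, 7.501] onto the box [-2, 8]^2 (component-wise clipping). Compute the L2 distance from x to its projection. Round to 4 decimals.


Project each component onto [-2, 8].
clip(8.9394) = 8.0, clip(7.501) = 7.501
Projection = [8.0, 7.501]
Squared diffs: [0.8825, 0.0]
Distance = sqrt(0.8825) = 0.9394


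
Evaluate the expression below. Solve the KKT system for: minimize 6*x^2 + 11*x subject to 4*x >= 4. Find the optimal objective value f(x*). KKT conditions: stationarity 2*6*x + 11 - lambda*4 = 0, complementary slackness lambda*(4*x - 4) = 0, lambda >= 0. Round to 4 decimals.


Step 1: Try lambda = 0 (constraint inactive).
x_unc = -11/(2*6) = -0.9167
Check: 4*-0.9167 = -3.6668 < 4 -- violated!
Step 2: Constraint must be active: 4*x = 4
x* = 4/4 = 1.0
lambda = (2*6*1.0 + 11)/4 = 5.75
Step 3: Compute optimal value.
f(x*) = 6*1.0^2 + 11*1.0 = 17.0


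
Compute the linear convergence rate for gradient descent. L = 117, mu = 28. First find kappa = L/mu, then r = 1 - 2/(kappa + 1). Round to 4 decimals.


Step 1: Compute the condition number.
kappa = L/mu = 117/28 = 4.1786
Step 2: Compute the convergence rate.
r = 1 - 2/(kappa + 1) = 1 - 2*mu/(L + mu) = (L - mu)/(L + mu) = 89/145 = 0.6138


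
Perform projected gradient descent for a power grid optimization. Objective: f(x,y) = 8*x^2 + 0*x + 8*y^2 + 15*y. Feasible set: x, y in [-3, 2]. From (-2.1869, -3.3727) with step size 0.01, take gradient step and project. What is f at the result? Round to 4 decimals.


Step 1: Compute gradient at (-2.1869, -3.3727).
grad_x = 2*8*-2.1869 + 0 = -34.9904
grad_y = 2*8*-3.3727 + 15 = -38.9632
Step 2: Gradient step.
x_raw = -2.1869 - 0.01*-34.9904 = -1.837
y_raw = -3.3727 - 0.01*-38.9632 = -2.9831
Step 3: Project onto [-3, 2].
x_proj = clip(-1.837) = -1.837
y_proj = clip(-2.9831) = -2.9831
Step 4: Evaluate f.
f(-1.837, -2.9831) = 53.44


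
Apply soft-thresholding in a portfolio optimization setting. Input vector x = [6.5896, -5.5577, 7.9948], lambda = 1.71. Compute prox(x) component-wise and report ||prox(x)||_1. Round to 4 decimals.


Soft-thresholding with lambda = 1.71:
prox(6.5896) = sign(6.5896)*max(|6.5896| - 1.71, 0) = 4.8796
prox(-5.5577) = sign(-5.5577)*max(|-5.5577| - 1.71, 0) = -3.8477
prox(7.9948) = sign(7.9948)*max(|7.9948| - 1.71, 0) = 6.2848
prox(x) = [4.8796, -3.8477, 6.2848]
||prox(x)||_1 = 4.8796 + 3.8477 + 6.2848 = 15.0121


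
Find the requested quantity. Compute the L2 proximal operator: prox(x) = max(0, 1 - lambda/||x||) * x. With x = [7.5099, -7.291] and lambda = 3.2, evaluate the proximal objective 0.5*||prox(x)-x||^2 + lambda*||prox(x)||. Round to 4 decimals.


Step 1: Compute ||x||.
||x|| = 10.467
Step 2: Compute scaling factor.
scale = max(0, 1 - 3.2/10.467) = 0.6943
Step 3: prox(x) = [5.2139, -5.062]
||prox(x)|| = 7.267
Step 4: Proximal objective.
0.5*||prox-x||^2 = 5.12
lambda*||prox|| = 23.2544
Total = 28.3743


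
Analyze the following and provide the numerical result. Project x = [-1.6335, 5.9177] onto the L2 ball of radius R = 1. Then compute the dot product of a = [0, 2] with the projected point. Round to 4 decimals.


Step 1: Compute ||x|| (intermediates to 6 decimals).
||x|| = sqrt((-1.6335)^2 + 5.9177^2) = 6.139014
Step 2: Project.
Since ||x|| > R, scale = R/||x|| = 1/6.139014 = 0.162893, proj(x) = scale * x
proj(x) = [-0.266086, 0.963952]
Step 3: Dot product.
a^T * proj(x) = 0*(-0.266086) + 2*0.963952 = 1.9279


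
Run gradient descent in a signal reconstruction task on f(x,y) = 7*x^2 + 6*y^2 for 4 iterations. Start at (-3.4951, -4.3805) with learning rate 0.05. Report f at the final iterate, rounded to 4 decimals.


Gradient descent on f(x,y) = 7*x^2 + 6*y^2.
Starting point: (-3.4951, -4.3805), alpha = 0.05
Step 1: grad_x = 2*7*-3.4951 = -48.9314, grad_y = 2*6*-4.3805 = -52.566
  x_1 = -3.4951 - 0.05*-48.9314 = -1.0485
  y_1 = -4.3805 - 0.05*-52.566 = -1.7522
Step 2: grad_x = 2*7*-1.0485 = -14.6794, grad_y = 2*6*-1.7522 = -21.0264
  x_2 = -1.0485 - 0.05*-14.6794 = -0.3146
  y_2 = -1.7522 - 0.05*-21.0264 = -0.7009
Step 3: grad_x = 2*7*-0.3146 = -4.4038, grad_y = 2*6*-0.7009 = -8.4106
  x_3 = -0.3146 - 0.05*-4.4038 = -0.0944
  y_3 = -0.7009 - 0.05*-8.4106 = -0.2804
Step 4: grad_x = 2*7*-0.0944 = -1.3211, grad_y = 2*6*-0.2804 = -3.3642
  x_4 = -0.0944 - 0.05*-1.3211 = -0.0283
  y_4 = -0.2804 - 0.05*-3.3642 = -0.1121
f(-0.0283, -0.1121) = 7*(-0.0283)^2 + 6*(-0.1121)^2 = 0.0811


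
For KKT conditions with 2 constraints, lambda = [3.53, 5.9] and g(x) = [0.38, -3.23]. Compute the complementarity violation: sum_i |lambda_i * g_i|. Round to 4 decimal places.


KKT complementary slackness check:
lambda_1 * g_1 = 3.53 * 0.38 = 1.3414
lambda_2 * g_2 = 5.9 * -3.23 = -19.057
Total violation = 1.3414 + 19.057 = 20.3984


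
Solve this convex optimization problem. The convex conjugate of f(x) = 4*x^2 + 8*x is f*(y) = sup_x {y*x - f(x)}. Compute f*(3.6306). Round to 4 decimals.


f*(y) = sup_x {y*x - a*x^2 - b*x} = sup_x {(y-b)*x - a*x^2}
FOC: (y - b) - 2a*x = 0 => x* = (y - b)/(2a)
x* = (3.6306 - 8)/(2*4) = -0.5462
f*(3.6306) = (y-b)^2/(4a) = (3.6306 - 8)^2/(4*4)
= 19.0917/16 = 1.1932


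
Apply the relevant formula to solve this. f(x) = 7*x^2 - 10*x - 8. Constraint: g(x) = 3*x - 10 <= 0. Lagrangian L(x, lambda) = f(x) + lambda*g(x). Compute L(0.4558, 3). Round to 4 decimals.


Step 1: Evaluate f(x).
f(0.4558) = 7*0.4558^2 - 10*0.4558 - 8 = -11.1037
Step 2: Evaluate g(x).
g(0.4558) = 3*0.4558 - 10 = -8.6326
Step 3: Compute Lagrangian.
L = -11.1037 + 3*-8.6326 = -37.0015


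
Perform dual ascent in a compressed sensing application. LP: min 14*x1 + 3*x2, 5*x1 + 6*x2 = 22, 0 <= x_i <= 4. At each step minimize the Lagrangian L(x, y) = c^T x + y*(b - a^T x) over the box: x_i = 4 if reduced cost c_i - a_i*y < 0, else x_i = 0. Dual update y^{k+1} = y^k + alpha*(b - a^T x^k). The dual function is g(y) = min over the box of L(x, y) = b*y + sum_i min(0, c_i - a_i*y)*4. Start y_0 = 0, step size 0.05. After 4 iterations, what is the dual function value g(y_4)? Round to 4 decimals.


Dual ascent for LP: min 14*x1 + 3*x2, 5*x1 + 6*x2 = 22, 0 <= x_i <= 4
Step 1: y^k = 0.0, reduced costs: (14.0, 3.0)
  x^k = (0.0, 0.0), subgradient = b - a^T x = 22.0
  y^{k+1} = 0.0 + 0.05*22.0 = 1.1
Step 2: y^k = 1.1, reduced costs: (8.5, -3.6)
  x^k = (0.0, 4.0), subgradient = b - a^T x = -2.0
  y^{k+1} = 1.1 + 0.05*-2.0 = 1.0
Step 3: y^k = 1.0, reduced costs: (9.0, -3.0)
  x^k = (0.0, 4.0), subgradient = b - a^T x = -2.0
  y^{k+1} = 1.0 + 0.05*-2.0 = 0.9
Step 4: y^k = 0.9, reduced costs: (9.5, -2.4)
  x^k = (0.0, 4.0), subgradient = b - a^T x = -2.0
  y^{k+1} = 0.9 + 0.05*-2.0 = 0.8
Dual objective at y_4 = 0.8: reduced costs (10.0, -1.8), box minimizer x = (0.0, 4.0)
g(y_4) = b*y + (c1 - a1*y)*x1 + (c2 - a2*y)*x2 = 22*0.8 + 10.0*0.0 + (-1.8)*4.0 = 17.6 + 0.0 - 7.2 = 10.4


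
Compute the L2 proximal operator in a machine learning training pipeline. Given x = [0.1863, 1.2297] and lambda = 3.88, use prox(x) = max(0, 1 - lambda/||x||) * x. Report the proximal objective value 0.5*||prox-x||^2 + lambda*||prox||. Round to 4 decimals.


Step 1: Compute ||x||.
||x|| = 1.2437
Step 2: Compute scaling factor.
scale = max(0, 1 - 3.88/1.2437) = 0.0
Step 3: prox(x) = [0.0, 0.0]
||prox(x)|| = 0.0
Step 4: Proximal objective.
0.5*||prox-x||^2 = 0.7734
lambda*||prox|| = 0.0
Total = 0.7734


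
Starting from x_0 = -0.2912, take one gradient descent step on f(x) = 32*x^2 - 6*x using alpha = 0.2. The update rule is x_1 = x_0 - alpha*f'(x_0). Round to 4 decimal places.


We compute the gradient at x_0 and apply the update.
f'(x) = 64*x - 6
f'(-0.2912) = 64*-0.2912 - 6 = -24.6368
x_1 = -0.2912 - 0.2*-24.6368 = 4.6362


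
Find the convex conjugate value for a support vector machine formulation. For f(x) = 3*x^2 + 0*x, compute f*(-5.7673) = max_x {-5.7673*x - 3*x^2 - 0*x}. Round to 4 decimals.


f*(y) = sup_x {y*x - a*x^2 - b*x} = sup_x {(y-b)*x - a*x^2}
FOC: (y - b) - 2a*x = 0 => x* = (y - b)/(2a)
x* = (-5.7673 - 0)/(2*3) = -0.9612
f*(-5.7673) = (y-b)^2/(4a) = (-5.7673 - 0)^2/(4*3)
= 33.2617/12 = 2.7718


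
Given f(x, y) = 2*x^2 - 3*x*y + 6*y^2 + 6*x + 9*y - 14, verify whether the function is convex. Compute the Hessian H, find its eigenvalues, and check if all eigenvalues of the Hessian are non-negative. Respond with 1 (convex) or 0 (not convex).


The Hessian of f(x,y) = 2*x^2 - 3*x*y + 6*y^2 + 6*x + 9*y - 14 is:
H = [[4, -3], [-3, 12]]
Trace = 4 + 12 = 16
Determinant = 4*12 - (-3)^2 = 39
Discriminant = (16)^2 - 4*39 = 100.0
Eigenvalues: lambda_1 = 3.0, lambda_2 = 13.0
The function is convex.

1


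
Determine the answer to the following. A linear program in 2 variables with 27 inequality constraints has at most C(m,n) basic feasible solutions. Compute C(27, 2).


Each vertex corresponds to some choice of n active constraints out of m, so the number of vertices is at most C(m, n) = m! / (n!(m-n)!).
m = 27, n = 2
Numerator: 27 * 26
Denominator: 2! = 2
C(27, 2) = 351


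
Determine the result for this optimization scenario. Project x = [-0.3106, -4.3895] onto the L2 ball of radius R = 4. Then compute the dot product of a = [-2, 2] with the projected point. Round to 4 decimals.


Step 1: Compute ||x|| (intermediates to 6 decimals).
||x|| = sqrt((-0.3106)^2 + (-4.3895)^2) = 4.400475
Step 2: Project.
Since ||x|| > R, scale = R/||x|| = 4/4.400475 = 0.908993, proj(x) = scale * x
proj(x) = [-0.282333, -3.990025]
Step 3: Dot product.
a^T * proj(x) = -2*(-0.282333) + 2*(-3.990025) = -7.4154


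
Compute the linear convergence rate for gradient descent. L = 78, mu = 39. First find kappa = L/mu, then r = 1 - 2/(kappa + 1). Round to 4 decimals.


Step 1: Compute the condition number.
kappa = L/mu = 78/39 = 2.0
Step 2: Compute the convergence rate.
r = 1 - 2/(kappa + 1) = 1 - 2*mu/(L + mu) = (L - mu)/(L + mu) = 39/117 = 0.3333


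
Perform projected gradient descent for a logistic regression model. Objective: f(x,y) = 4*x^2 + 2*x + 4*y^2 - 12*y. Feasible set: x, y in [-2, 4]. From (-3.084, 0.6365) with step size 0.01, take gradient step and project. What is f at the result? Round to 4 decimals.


Step 1: Compute gradient at (-3.084, 0.6365).
grad_x = 2*4*-3.084 + 2 = -22.672
grad_y = 2*4*0.6365 - 12 = -6.908
Step 2: Gradient step.
x_raw = -3.084 - 0.01*-22.672 = -2.8573
y_raw = 0.6365 - 0.01*-6.908 = 0.7056
Step 3: Project onto [-2, 4].
x_proj = clip(-2.8573) = -2.0
y_proj = clip(0.7056) = 0.7056
Step 4: Evaluate f.
f(-2.0, 0.7056) = 5.5244


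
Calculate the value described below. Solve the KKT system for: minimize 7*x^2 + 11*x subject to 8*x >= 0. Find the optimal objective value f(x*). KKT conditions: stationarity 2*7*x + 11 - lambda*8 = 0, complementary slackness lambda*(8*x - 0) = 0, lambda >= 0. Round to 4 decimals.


Step 1: Try lambda = 0 (constraint inactive).
x_unc = -11/(2*7) = -0.7857
Check: 8*-0.7857 = -6.2856 < 0 -- violated!
Step 2: Constraint must be active: 8*x = 0
x* = 0/8 = 0.0
lambda = (2*7*0.0 + 11)/8 = 1.375
Step 3: Compute optimal value.
f(x*) = 7*0.0^2 + 11*0.0 = 0.0


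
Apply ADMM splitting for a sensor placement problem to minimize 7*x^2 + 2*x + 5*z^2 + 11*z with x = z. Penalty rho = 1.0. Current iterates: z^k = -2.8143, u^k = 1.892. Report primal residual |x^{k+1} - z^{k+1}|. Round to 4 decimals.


ADMM iteration with rho = 1.0, z^k = -2.8143, u^k = 1.892
Step 1: x-update.
Minimize 7*x^2 + 2*x + (1.0/2)*(x + 2.8143 + 1.892)^2
FOC: (2*7 + 1.0)*x = -2 + 1.0*(-2.8143 - 1.892)
x^{k+1} = -0.4471
Step 2: z-update.
Minimize 5*z^2 + 11*z + (1.0/2)*(-0.4471 - z + 1.892)^2
FOC: (2*5 + 1.0)*z = -11 + 1.0*(-0.4471 + 1.892)
z^{k+1} = -0.8686
Step 3: u-update.
u^{k+1} = 1.892 - 0.4471 + 0.8686 = 2.3136
Step 4: Primal residual = |-0.4471 + 0.8686| = 0.4216


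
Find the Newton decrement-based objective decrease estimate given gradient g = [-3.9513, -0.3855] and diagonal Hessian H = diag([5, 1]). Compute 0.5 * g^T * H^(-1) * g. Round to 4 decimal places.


Step 1: H is diagonal, so H^(-1) * g = [-0.7903, -0.3855].
Step 2: g^T H^(-1) g = sum_i g_i^2 / H_ii
  = (-3.9513)^2/5 + (-0.3855)^2/1
  = 3.1226 + 0.1486 = 3.2712
Step 3: Objective decrease = 0.5 * g^T H^(-1) g = 1.6356


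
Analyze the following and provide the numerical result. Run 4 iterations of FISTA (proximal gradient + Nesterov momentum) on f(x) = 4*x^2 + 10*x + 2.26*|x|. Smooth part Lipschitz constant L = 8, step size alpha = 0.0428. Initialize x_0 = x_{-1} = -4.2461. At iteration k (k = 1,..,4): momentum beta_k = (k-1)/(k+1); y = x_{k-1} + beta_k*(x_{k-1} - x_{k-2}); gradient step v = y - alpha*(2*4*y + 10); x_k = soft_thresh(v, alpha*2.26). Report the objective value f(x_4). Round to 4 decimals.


FISTA on f(x) = 4*x^2 + 10*x + 2.26*|x|
L = 8, alpha = 0.0428
Iteration 1: beta = 0.0, y = -4.2461 + 0.0*(-4.2461 + 4.2461) = -4.2461
  grad(y) = -23.9688, v = y - alpha*grad = -3.2202
  prox(v) = soft_thresh(-3.2202, 0.0967) = -3.1235
Iteration 2: beta = 0.3333, y = -3.1235 + 0.3333*(-3.1235 + 4.2461) = -2.7493
  grad(y) = -11.9945, v = y - alpha*grad = -2.2359
  prox(v) = soft_thresh(-2.2359, 0.0967) = -2.1392
Iteration 3: beta = 0.5, y = -2.1392 + 0.5*(-2.1392 + 3.1235) = -1.6471
  grad(y) = -3.1766, v = y - alpha*grad = -1.5111
  prox(v) = soft_thresh(-1.5111, 0.0967) = -1.4144
Iteration 4: beta = 0.6, y = -1.4144 + 0.6*(-1.4144 + 2.1392) = -0.9795
  grad(y) = 2.1641, v = y - alpha*grad = -1.0721
  prox(v) = soft_thresh(-1.0721, 0.0967) = -0.9754
f(x_4) = 4*(-0.9754)^2 + 10*(-0.9754) + 2.26*|-0.9754| = -3.744


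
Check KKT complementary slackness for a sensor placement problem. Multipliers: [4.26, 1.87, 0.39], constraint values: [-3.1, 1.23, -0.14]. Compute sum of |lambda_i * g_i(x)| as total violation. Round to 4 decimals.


KKT complementary slackness check:
lambda_1 * g_1 = 4.26 * -3.1 = -13.206
lambda_2 * g_2 = 1.87 * 1.23 = 2.3001
lambda_3 * g_3 = 0.39 * -0.14 = -0.0546
Total violation = 13.206 + 2.3001 + 0.0546 = 15.5607
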